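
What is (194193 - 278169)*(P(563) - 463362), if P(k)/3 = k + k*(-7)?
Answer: 39762300096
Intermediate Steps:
P(k) = -18*k (P(k) = 3*(k + k*(-7)) = 3*(k - 7*k) = 3*(-6*k) = -18*k)
(194193 - 278169)*(P(563) - 463362) = (194193 - 278169)*(-18*563 - 463362) = -83976*(-10134 - 463362) = -83976*(-473496) = 39762300096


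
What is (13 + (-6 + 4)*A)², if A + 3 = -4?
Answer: 729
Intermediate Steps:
A = -7 (A = -3 - 4 = -7)
(13 + (-6 + 4)*A)² = (13 + (-6 + 4)*(-7))² = (13 - 2*(-7))² = (13 + 14)² = 27² = 729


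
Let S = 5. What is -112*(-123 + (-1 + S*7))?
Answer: 9968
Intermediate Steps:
-112*(-123 + (-1 + S*7)) = -112*(-123 + (-1 + 5*7)) = -112*(-123 + (-1 + 35)) = -112*(-123 + 34) = -112*(-89) = 9968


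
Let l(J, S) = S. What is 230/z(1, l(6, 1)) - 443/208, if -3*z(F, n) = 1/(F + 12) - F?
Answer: 155037/208 ≈ 745.37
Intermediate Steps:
z(F, n) = -1/(3*(12 + F)) + F/3 (z(F, n) = -(1/(F + 12) - F)/3 = -(1/(12 + F) - F)/3 = -1/(3*(12 + F)) + F/3)
230/z(1, l(6, 1)) - 443/208 = 230/(((-1 + 1² + 12*1)/(3*(12 + 1)))) - 443/208 = 230/(((⅓)*(-1 + 1 + 12)/13)) - 443*1/208 = 230/(((⅓)*(1/13)*12)) - 443/208 = 230/(4/13) - 443/208 = 230*(13/4) - 443/208 = 1495/2 - 443/208 = 155037/208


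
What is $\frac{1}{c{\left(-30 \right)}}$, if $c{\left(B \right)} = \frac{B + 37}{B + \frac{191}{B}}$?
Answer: $- \frac{1091}{210} \approx -5.1952$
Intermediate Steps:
$c{\left(B \right)} = \frac{37 + B}{B + \frac{191}{B}}$
$\frac{1}{c{\left(-30 \right)}} = \frac{1}{\left(-30\right) \frac{1}{191 + \left(-30\right)^{2}} \left(37 - 30\right)} = \frac{1}{\left(-30\right) \frac{1}{191 + 900} \cdot 7} = \frac{1}{\left(-30\right) \frac{1}{1091} \cdot 7} = \frac{1}{- \frac{210}{1091}} = - \frac{1091}{210}$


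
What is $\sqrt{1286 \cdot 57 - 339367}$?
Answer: $i \sqrt{266065} \approx 515.81 i$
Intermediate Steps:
$\sqrt{1286 \cdot 57 - 339367} = \sqrt{73302 - 339367} = \sqrt{-266065} = i \sqrt{266065}$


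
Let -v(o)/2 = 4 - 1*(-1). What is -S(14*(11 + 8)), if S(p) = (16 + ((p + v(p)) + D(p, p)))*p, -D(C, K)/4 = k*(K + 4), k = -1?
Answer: -359632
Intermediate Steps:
v(o) = -10 (v(o) = -2*(4 - 1*(-1)) = -2*(4 + 1) = -2*5 = -10)
D(C, K) = 16 + 4*K (D(C, K) = -(-4)*(K + 4) = -(-4)*(4 + K) = -4*(-4 - K) = 16 + 4*K)
S(p) = p*(22 + 5*p) (S(p) = (16 + ((p - 10) + (16 + 4*p)))*p = (16 + ((-10 + p) + (16 + 4*p)))*p = (16 + (6 + 5*p))*p = (22 + 5*p)*p = p*(22 + 5*p))
-S(14*(11 + 8)) = -14*(11 + 8)*(22 + 5*(14*(11 + 8))) = -14*19*(22 + 5*(14*19)) = -266*(22 + 5*266) = -266*(22 + 1330) = -266*1352 = -1*359632 = -359632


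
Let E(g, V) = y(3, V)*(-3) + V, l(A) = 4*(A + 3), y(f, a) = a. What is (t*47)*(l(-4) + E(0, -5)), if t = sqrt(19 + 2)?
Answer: 282*sqrt(21) ≈ 1292.3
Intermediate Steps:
l(A) = 12 + 4*A (l(A) = 4*(3 + A) = 12 + 4*A)
E(g, V) = -2*V (E(g, V) = V*(-3) + V = -3*V + V = -2*V)
t = sqrt(21) ≈ 4.5826
(t*47)*(l(-4) + E(0, -5)) = (sqrt(21)*47)*((12 + 4*(-4)) - 2*(-5)) = (47*sqrt(21))*((12 - 16) + 10) = (47*sqrt(21))*(-4 + 10) = (47*sqrt(21))*6 = 282*sqrt(21)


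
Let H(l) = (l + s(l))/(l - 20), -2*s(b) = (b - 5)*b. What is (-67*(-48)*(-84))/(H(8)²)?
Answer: -2431296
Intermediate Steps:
s(b) = -b*(-5 + b)/2 (s(b) = -(b - 5)*b/2 = -(-5 + b)*b/2 = -b*(-5 + b)/2)
H(l) = (l + l*(5 - l)/2)/(-20 + l) (H(l) = (l + l*(5 - l)/2)/(l - 20) = (l + l*(5 - l)/2)/(-20 + l))
(-67*(-48)*(-84))/(H(8)²) = (-67*(-48)*(-84))/(((½)*8*(7 - 1*8)/(-20 + 8))²) = (3216*(-84))/(((½)*8*(7 - 8)/(-12))²) = -270144/(((½)*8*(-1/12)*(-1))²) = -270144/((⅓)²) = -270144/⅑ = -270144*9 = -2431296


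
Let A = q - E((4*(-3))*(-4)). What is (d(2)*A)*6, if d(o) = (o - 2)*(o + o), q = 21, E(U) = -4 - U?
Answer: 0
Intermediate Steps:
A = 73 (A = 21 - (-4 - 4*(-3)*(-4)) = 21 - (-4 - (-12)*(-4)) = 21 - (-4 - 1*48) = 21 - (-4 - 48) = 21 - 1*(-52) = 21 + 52 = 73)
d(o) = 2*o*(-2 + o) (d(o) = (-2 + o)*(2*o) = 2*o*(-2 + o))
(d(2)*A)*6 = ((2*2*(-2 + 2))*73)*6 = ((2*2*0)*73)*6 = (0*73)*6 = 0*6 = 0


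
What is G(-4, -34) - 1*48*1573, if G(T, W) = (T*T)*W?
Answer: -76048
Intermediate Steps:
G(T, W) = W*T**2 (G(T, W) = T**2*W = W*T**2)
G(-4, -34) - 1*48*1573 = -34*(-4)**2 - 1*48*1573 = -34*16 - 48*1573 = -544 - 75504 = -76048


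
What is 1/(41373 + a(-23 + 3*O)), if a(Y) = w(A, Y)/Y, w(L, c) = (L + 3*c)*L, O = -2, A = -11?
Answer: 29/1198739 ≈ 2.4192e-5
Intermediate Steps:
w(L, c) = L*(L + 3*c)
a(Y) = (121 - 33*Y)/Y (a(Y) = (-11*(-11 + 3*Y))/Y = (121 - 33*Y)/Y)
1/(41373 + a(-23 + 3*O)) = 1/(41373 + (-33 + 121/(-23 + 3*(-2)))) = 1/(41373 + (-33 + 121/(-23 - 6))) = 1/(41373 + (-33 + 121/(-29))) = 1/(41373 + (-33 + 121*(-1/29))) = 1/(41373 + (-33 - 121/29)) = 1/(41373 - 1078/29) = 1/(1198739/29) = 29/1198739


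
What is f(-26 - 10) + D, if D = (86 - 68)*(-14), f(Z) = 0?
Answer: -252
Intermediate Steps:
D = -252 (D = 18*(-14) = -252)
f(-26 - 10) + D = 0 - 252 = -252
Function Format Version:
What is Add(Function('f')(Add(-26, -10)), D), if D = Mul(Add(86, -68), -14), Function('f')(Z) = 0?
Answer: -252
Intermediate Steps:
D = -252 (D = Mul(18, -14) = -252)
Add(Function('f')(Add(-26, -10)), D) = Add(0, -252) = -252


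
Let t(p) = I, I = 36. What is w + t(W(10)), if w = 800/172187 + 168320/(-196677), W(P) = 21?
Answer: 1190322839324/33865222599 ≈ 35.149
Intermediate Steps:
t(p) = 36
w = -28825174240/33865222599 (w = 800*(1/172187) + 168320*(-1/196677) = 800/172187 - 168320/196677 = -28825174240/33865222599 ≈ -0.85117)
w + t(W(10)) = -28825174240/33865222599 + 36 = 1190322839324/33865222599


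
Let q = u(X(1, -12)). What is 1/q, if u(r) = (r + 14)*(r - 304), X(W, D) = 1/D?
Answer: -144/609383 ≈ -0.00023630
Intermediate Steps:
u(r) = (-304 + r)*(14 + r) (u(r) = (14 + r)*(-304 + r) = (-304 + r)*(14 + r))
q = -609383/144 (q = -4256 + (1/(-12))**2 - 290/(-12) = -4256 + (-1/12)**2 - 290*(-1/12) = -4256 + 1/144 + 145/6 = -609383/144 ≈ -4231.8)
1/q = 1/(-609383/144) = -144/609383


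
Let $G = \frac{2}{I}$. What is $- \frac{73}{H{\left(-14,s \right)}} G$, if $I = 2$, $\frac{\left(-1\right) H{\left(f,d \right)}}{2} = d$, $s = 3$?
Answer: $\frac{73}{6} \approx 12.167$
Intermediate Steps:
$H{\left(f,d \right)} = - 2 d$
$G = 1$ ($G = \frac{2}{2} = 2 \cdot \frac{1}{2} = 1$)
$- \frac{73}{H{\left(-14,s \right)}} G = - \frac{73}{\left(-2\right) 3} \cdot 1 = - \frac{73}{-6} \cdot 1 = \left(-73\right) \left(- \frac{1}{6}\right) 1 = \frac{73}{6} \cdot 1 = \frac{73}{6}$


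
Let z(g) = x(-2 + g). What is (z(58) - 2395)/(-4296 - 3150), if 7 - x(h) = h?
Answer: 1222/3723 ≈ 0.32823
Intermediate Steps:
x(h) = 7 - h
z(g) = 9 - g (z(g) = 7 - (-2 + g) = 7 + (2 - g) = 9 - g)
(z(58) - 2395)/(-4296 - 3150) = ((9 - 1*58) - 2395)/(-4296 - 3150) = ((9 - 58) - 2395)/(-7446) = (-49 - 2395)*(-1/7446) = -2444*(-1/7446) = 1222/3723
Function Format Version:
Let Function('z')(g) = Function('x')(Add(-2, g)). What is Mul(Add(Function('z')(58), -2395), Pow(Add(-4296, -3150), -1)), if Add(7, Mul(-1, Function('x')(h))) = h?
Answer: Rational(1222, 3723) ≈ 0.32823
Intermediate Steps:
Function('x')(h) = Add(7, Mul(-1, h))
Function('z')(g) = Add(9, Mul(-1, g)) (Function('z')(g) = Add(7, Mul(-1, Add(-2, g))) = Add(7, Add(2, Mul(-1, g))) = Add(9, Mul(-1, g)))
Mul(Add(Function('z')(58), -2395), Pow(Add(-4296, -3150), -1)) = Mul(Add(Add(9, Mul(-1, 58)), -2395), Pow(Add(-4296, -3150), -1)) = Mul(Add(Add(9, -58), -2395), Pow(-7446, -1)) = Mul(Add(-49, -2395), Rational(-1, 7446)) = Mul(-2444, Rational(-1, 7446)) = Rational(1222, 3723)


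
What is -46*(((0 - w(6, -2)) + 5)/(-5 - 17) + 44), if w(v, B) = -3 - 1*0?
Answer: -22080/11 ≈ -2007.3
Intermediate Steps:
w(v, B) = -3 (w(v, B) = -3 + 0 = -3)
-46*(((0 - w(6, -2)) + 5)/(-5 - 17) + 44) = -46*(((0 - 1*(-3)) + 5)/(-5 - 17) + 44) = -46*(((0 + 3) + 5)/(-22) + 44) = -46*((3 + 5)*(-1/22) + 44) = -46*(8*(-1/22) + 44) = -46*(-4/11 + 44) = -46*480/11 = -22080/11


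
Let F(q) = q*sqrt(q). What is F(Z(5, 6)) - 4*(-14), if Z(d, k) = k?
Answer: 56 + 6*sqrt(6) ≈ 70.697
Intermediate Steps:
F(q) = q**(3/2)
F(Z(5, 6)) - 4*(-14) = 6**(3/2) - 4*(-14) = 6*sqrt(6) + 56 = 56 + 6*sqrt(6)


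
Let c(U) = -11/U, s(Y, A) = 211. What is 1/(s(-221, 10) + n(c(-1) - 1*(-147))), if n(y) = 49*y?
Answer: 1/7953 ≈ 0.00012574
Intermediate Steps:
1/(s(-221, 10) + n(c(-1) - 1*(-147))) = 1/(211 + 49*(-11/(-1) - 1*(-147))) = 1/(211 + 49*(-11*(-1) + 147)) = 1/(211 + 49*(11 + 147)) = 1/(211 + 49*158) = 1/(211 + 7742) = 1/7953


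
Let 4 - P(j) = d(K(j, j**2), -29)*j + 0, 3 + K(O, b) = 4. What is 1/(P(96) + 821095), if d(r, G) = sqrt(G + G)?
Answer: 821099/674204102329 + 96*I*sqrt(58)/674204102329 ≈ 1.2179e-6 + 1.0844e-9*I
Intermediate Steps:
K(O, b) = 1 (K(O, b) = -3 + 4 = 1)
d(r, G) = sqrt(2)*sqrt(G) (d(r, G) = sqrt(2*G) = sqrt(2)*sqrt(G))
P(j) = 4 - I*j*sqrt(58) (P(j) = 4 - ((sqrt(2)*sqrt(-29))*j + 0) = 4 - ((sqrt(2)*(I*sqrt(29)))*j + 0) = 4 - ((I*sqrt(58))*j + 0) = 4 - (I*j*sqrt(58) + 0) = 4 - I*j*sqrt(58))
1/(P(96) + 821095) = 1/((4 - 1*I*96*sqrt(58)) + 821095) = 1/((4 - 96*I*sqrt(58)) + 821095) = 1/(821099 - 96*I*sqrt(58))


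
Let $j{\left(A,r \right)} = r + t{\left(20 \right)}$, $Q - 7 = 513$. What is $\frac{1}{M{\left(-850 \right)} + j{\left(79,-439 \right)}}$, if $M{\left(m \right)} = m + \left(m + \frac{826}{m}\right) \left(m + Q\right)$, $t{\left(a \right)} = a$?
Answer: $\frac{85}{23761893} \approx 3.5772 \cdot 10^{-6}$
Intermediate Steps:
$Q = 520$ ($Q = 7 + 513 = 520$)
$j{\left(A,r \right)} = 20 + r$ ($j{\left(A,r \right)} = r + 20 = 20 + r$)
$M{\left(m \right)} = m + \left(520 + m\right) \left(m + \frac{826}{m}\right)$ ($M{\left(m \right)} = m + \left(m + \frac{826}{m}\right) \left(m + 520\right) = m + \left(m + \frac{826}{m}\right) \left(520 + m\right) = m + \left(520 + m\right) \left(m + \frac{826}{m}\right)$)
$\frac{1}{M{\left(-850 \right)} + j{\left(79,-439 \right)}} = \frac{1}{\left(826 + \left(-850\right)^{2} + 521 \left(-850\right) + \frac{429520}{-850}\right) + \left(20 - 439\right)} = \frac{1}{\left(826 + 722500 - 442850 + 429520 \left(- \frac{1}{850}\right)\right) - 419} = \frac{1}{\left(826 + 722500 - 442850 - \frac{42952}{85}\right) - 419} = \frac{1}{\frac{23797508}{85} - 419} = \frac{1}{\frac{23761893}{85}} = \frac{85}{23761893}$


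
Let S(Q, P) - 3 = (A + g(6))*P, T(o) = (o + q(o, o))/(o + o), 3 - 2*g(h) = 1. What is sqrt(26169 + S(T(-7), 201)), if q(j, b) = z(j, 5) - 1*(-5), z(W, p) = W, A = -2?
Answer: sqrt(25971) ≈ 161.16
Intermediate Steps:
g(h) = 1 (g(h) = 3/2 - 1/2*1 = 3/2 - 1/2 = 1)
q(j, b) = 5 + j (q(j, b) = j - 1*(-5) = j + 5 = 5 + j)
T(o) = (5 + 2*o)/(2*o) (T(o) = (o + (5 + o))/(o + o) = (5 + 2*o)/((2*o)) = (5 + 2*o)*(1/(2*o)) = (5 + 2*o)/(2*o))
S(Q, P) = 3 - P (S(Q, P) = 3 + (-2 + 1)*P = 3 - P)
sqrt(26169 + S(T(-7), 201)) = sqrt(26169 + (3 - 1*201)) = sqrt(26169 + (3 - 201)) = sqrt(26169 - 198) = sqrt(25971)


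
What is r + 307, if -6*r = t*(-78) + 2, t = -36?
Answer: -484/3 ≈ -161.33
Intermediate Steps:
r = -1405/3 (r = -(-36*(-78) + 2)/6 = -(2808 + 2)/6 = -⅙*2810 = -1405/3 ≈ -468.33)
r + 307 = -1405/3 + 307 = -484/3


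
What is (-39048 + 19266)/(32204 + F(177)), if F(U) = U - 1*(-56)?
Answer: -19782/32437 ≈ -0.60986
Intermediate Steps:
F(U) = 56 + U (F(U) = U + 56 = 56 + U)
(-39048 + 19266)/(32204 + F(177)) = (-39048 + 19266)/(32204 + (56 + 177)) = -19782/(32204 + 233) = -19782/32437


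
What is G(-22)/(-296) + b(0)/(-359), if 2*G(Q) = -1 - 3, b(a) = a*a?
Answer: 1/148 ≈ 0.0067568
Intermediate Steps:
b(a) = a²
G(Q) = -2 (G(Q) = (-1 - 3)/2 = (½)*(-4) = -2)
G(-22)/(-296) + b(0)/(-359) = -2/(-296) + 0²/(-359) = -2*(-1/296) + 0*(-1/359) = 1/148 + 0 = 1/148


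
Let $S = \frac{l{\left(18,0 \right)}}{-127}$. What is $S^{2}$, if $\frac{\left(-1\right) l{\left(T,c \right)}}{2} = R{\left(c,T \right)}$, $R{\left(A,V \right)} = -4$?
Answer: $\frac{64}{16129} \approx 0.003968$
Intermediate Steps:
$l{\left(T,c \right)} = 8$ ($l{\left(T,c \right)} = \left(-2\right) \left(-4\right) = 8$)
$S = - \frac{8}{127}$ ($S = \frac{8}{-127} = 8 \left(- \frac{1}{127}\right) = - \frac{8}{127} \approx -0.062992$)
$S^{2} = \left(- \frac{8}{127}\right)^{2} = \frac{64}{16129}$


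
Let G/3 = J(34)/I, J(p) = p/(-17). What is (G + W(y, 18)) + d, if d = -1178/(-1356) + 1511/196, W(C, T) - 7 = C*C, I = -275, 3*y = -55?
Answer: 19279487167/54816300 ≈ 351.71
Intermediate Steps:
y = -55/3 (y = (⅓)*(-55) = -55/3 ≈ -18.333)
J(p) = -p/17 (J(p) = p*(-1/17) = -p/17)
W(C, T) = 7 + C² (W(C, T) = 7 + C*C = 7 + C²)
G = 6/275 (G = 3*(-1/17*34/(-275)) = 3*(-2*(-1/275)) = 3*(2/275) = 6/275 ≈ 0.021818)
d = 569951/66444 (d = -1178*(-1/1356) + 1511*(1/196) = 589/678 + 1511/196 = 569951/66444 ≈ 8.5779)
(G + W(y, 18)) + d = (6/275 + (7 + (-55/3)²)) + 569951/66444 = (6/275 + (7 + 3025/9)) + 569951/66444 = (6/275 + 3088/9) + 569951/66444 = 849254/2475 + 569951/66444 = 19279487167/54816300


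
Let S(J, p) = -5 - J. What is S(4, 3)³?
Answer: -729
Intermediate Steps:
S(4, 3)³ = (-5 - 1*4)³ = (-5 - 4)³ = (-9)³ = -729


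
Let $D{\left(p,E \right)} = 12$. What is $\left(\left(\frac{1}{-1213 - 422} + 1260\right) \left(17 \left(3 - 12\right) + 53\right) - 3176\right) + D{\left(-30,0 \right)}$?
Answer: $- \frac{42236608}{327} \approx -1.2916 \cdot 10^{5}$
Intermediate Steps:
$\left(\left(\frac{1}{-1213 - 422} + 1260\right) \left(17 \left(3 - 12\right) + 53\right) - 3176\right) + D{\left(-30,0 \right)} = \left(\left(\frac{1}{-1213 - 422} + 1260\right) \left(17 \left(3 - 12\right) + 53\right) - 3176\right) + 12 = \left(\left(\frac{1}{-1635} + 1260\right) \left(17 \left(-9\right) + 53\right) - 3176\right) + 12 = \left(\left(- \frac{1}{1635} + 1260\right) \left(-153 + 53\right) - 3176\right) + 12 = \left(\frac{2060099}{1635} \left(-100\right) - 3176\right) + 12 = \left(- \frac{41201980}{327} - 3176\right) + 12 = - \frac{42240532}{327} + 12 = - \frac{42236608}{327}$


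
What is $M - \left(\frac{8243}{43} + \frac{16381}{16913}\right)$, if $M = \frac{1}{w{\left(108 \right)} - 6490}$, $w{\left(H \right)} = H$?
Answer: $- \frac{894235347703}{4641366938} \approx -192.67$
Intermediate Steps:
$M = - \frac{1}{6382}$ ($M = \frac{1}{108 - 6490} = \frac{1}{-6382} = - \frac{1}{6382} \approx -0.00015669$)
$M - \left(\frac{8243}{43} + \frac{16381}{16913}\right) = - \frac{1}{6382} - \left(\frac{8243}{43} + \frac{16381}{16913}\right) = - \frac{1}{6382} - \frac{140118242}{727259} = - \frac{894235347703}{4641366938}$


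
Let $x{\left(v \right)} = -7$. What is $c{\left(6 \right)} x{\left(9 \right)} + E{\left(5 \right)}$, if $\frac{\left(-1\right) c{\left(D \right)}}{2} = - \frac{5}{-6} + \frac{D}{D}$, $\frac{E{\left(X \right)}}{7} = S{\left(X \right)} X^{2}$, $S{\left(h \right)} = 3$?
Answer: $\frac{1652}{3} \approx 550.67$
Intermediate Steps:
$E{\left(X \right)} = 21 X^{2}$ ($E{\left(X \right)} = 7 \cdot 3 X^{2} = 21 X^{2}$)
$c{\left(D \right)} = - \frac{11}{3}$ ($c{\left(D \right)} = - 2 \left(- \frac{5}{-6} + \frac{D}{D}\right) = - 2 \left(\left(-5\right) \left(- \frac{1}{6}\right) + 1\right) = - 2 \left(\frac{5}{6} + 1\right) = \left(-2\right) \frac{11}{6} = - \frac{11}{3}$)
$c{\left(6 \right)} x{\left(9 \right)} + E{\left(5 \right)} = \left(- \frac{11}{3}\right) \left(-7\right) + 21 \cdot 5^{2} = \frac{77}{3} + 21 \cdot 25 = \frac{77}{3} + 525 = \frac{1652}{3}$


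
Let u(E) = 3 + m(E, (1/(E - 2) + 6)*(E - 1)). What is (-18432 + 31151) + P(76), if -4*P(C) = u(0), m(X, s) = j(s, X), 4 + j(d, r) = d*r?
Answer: 50877/4 ≈ 12719.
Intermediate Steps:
j(d, r) = -4 + d*r
m(X, s) = -4 + X*s (m(X, s) = -4 + s*X = -4 + X*s)
u(E) = -1 + E*(-1 + E)*(6 + 1/(-2 + E)) (u(E) = 3 + (-4 + E*((1/(E - 2) + 6)*(E - 1))) = 3 + (-4 + E*((1/(-2 + E) + 6)*(-1 + E))) = 3 + (-4 + E*((6 + 1/(-2 + E))*(-1 + E))) = 3 + (-4 + E*((-1 + E)*(6 + 1/(-2 + E)))) = 3 + (-4 + E*(-1 + E)*(6 + 1/(-2 + E))) = -1 + E*(-1 + E)*(6 + 1/(-2 + E)))
P(C) = 1/4 (P(C) = -(2 - 1*0 + 0*(11 - 17*0 + 6*0**2))/(4*(-2 + 0)) = -(2 + 0 + 0*(11 + 0 + 6*0))/(4*(-2)) = -(-1)*(2 + 0 + 0*(11 + 0 + 0))/8 = -(-1)*(2 + 0 + 0*11)/8 = -(-1)*(2 + 0 + 0)/8 = -(-1)*2/8 = -1/4*(-1) = 1/4)
(-18432 + 31151) + P(76) = (-18432 + 31151) + 1/4 = 12719 + 1/4 = 50877/4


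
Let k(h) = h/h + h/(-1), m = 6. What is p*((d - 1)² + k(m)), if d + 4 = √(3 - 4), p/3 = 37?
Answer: 2109 - 1110*I ≈ 2109.0 - 1110.0*I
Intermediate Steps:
p = 111 (p = 3*37 = 111)
d = -4 + I (d = -4 + √(3 - 4) = -4 + √(-1) = -4 + I ≈ -4.0 + 1.0*I)
k(h) = 1 - h (k(h) = 1 + h*(-1) = 1 - h)
p*((d - 1)² + k(m)) = 111*(((-4 + I) - 1)² + (1 - 1*6)) = 111*((-5 + I)² + (1 - 6)) = 111*((-5 + I)² - 5) = 111*(-5 + (-5 + I)²) = -555 + 111*(-5 + I)²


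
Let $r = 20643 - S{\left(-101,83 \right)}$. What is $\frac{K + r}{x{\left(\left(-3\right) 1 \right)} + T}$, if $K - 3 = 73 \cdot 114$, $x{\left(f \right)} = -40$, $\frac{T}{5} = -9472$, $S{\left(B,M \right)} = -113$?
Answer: $- \frac{29081}{47400} \approx -0.61352$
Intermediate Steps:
$T = -47360$ ($T = 5 \left(-9472\right) = -47360$)
$r = 20756$ ($r = 20643 - -113 = 20643 + 113 = 20756$)
$K = 8325$ ($K = 3 + 73 \cdot 114 = 3 + 8322 = 8325$)
$\frac{K + r}{x{\left(\left(-3\right) 1 \right)} + T} = \frac{8325 + 20756}{-40 - 47360} = \frac{29081}{-47400} = 29081 \left(- \frac{1}{47400}\right) = - \frac{29081}{47400}$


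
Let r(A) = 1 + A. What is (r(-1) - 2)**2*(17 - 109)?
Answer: -368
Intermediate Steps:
(r(-1) - 2)**2*(17 - 109) = ((1 - 1) - 2)**2*(17 - 109) = (0 - 2)**2*(-92) = (-2)**2*(-92) = 4*(-92) = -368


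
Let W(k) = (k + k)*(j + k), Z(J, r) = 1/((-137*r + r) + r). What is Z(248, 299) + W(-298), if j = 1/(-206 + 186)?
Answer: 7170349796/40365 ≈ 1.7764e+5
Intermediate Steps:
j = -1/20 (j = 1/(-20) = -1/20 ≈ -0.050000)
Z(J, r) = -1/(135*r) (Z(J, r) = 1/(-136*r + r) = 1/(-135*r) = -1/(135*r))
W(k) = 2*k*(-1/20 + k) (W(k) = (k + k)*(-1/20 + k) = (2*k)*(-1/20 + k) = 2*k*(-1/20 + k))
Z(248, 299) + W(-298) = -1/135/299 + (⅒)*(-298)*(-1 + 20*(-298)) = -1/135*1/299 + (⅒)*(-298)*(-1 - 5960) = -1/40365 + (⅒)*(-298)*(-5961) = -1/40365 + 888189/5 = 7170349796/40365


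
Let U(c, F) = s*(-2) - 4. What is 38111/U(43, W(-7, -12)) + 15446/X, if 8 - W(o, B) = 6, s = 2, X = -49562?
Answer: -944490475/198248 ≈ -4764.2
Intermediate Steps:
W(o, B) = 2 (W(o, B) = 8 - 1*6 = 8 - 6 = 2)
U(c, F) = -8 (U(c, F) = 2*(-2) - 4 = -4 - 4 = -8)
38111/U(43, W(-7, -12)) + 15446/X = 38111/(-8) + 15446/(-49562) = 38111*(-⅛) + 15446*(-1/49562) = -38111/8 - 7723/24781 = -944490475/198248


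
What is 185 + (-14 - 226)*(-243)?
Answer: 58505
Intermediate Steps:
185 + (-14 - 226)*(-243) = 185 - 240*(-243) = 185 + 58320 = 58505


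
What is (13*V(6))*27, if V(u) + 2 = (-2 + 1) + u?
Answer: 1053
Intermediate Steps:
V(u) = -3 + u (V(u) = -2 + ((-2 + 1) + u) = -2 + (-1 + u) = -3 + u)
(13*V(6))*27 = (13*(-3 + 6))*27 = (13*3)*27 = 39*27 = 1053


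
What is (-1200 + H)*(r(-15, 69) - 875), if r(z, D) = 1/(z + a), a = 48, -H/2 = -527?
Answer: 4215604/33 ≈ 1.2775e+5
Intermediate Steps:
H = 1054 (H = -2*(-527) = 1054)
r(z, D) = 1/(48 + z) (r(z, D) = 1/(z + 48) = 1/(48 + z))
(-1200 + H)*(r(-15, 69) - 875) = (-1200 + 1054)*(1/(48 - 15) - 875) = -146*(1/33 - 875) = -146*(-28874/33) = 4215604/33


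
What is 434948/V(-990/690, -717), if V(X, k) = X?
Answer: -10003804/33 ≈ -3.0315e+5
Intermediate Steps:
434948/V(-990/690, -717) = 434948/((-990/690)) = 434948/((-990*1/690)) = 434948/(-33/23) = 434948*(-23/33) = -10003804/33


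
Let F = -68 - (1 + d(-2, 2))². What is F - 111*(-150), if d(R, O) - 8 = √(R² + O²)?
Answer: 16493 - 36*√2 ≈ 16442.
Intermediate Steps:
d(R, O) = 8 + √(O² + R²) (d(R, O) = 8 + √(R² + O²) = 8 + √(O² + R²))
F = -68 - (9 + 2*√2)² (F = -68 - (1 + (8 + √(2² + (-2)²)))² = -68 - (1 + (8 + √(4 + 4)))² = -68 - (1 + (8 + √8))² = -68 - (1 + (8 + 2*√2))² = -68 - (9 + 2*√2)² ≈ -207.91)
F - 111*(-150) = (-157 - 36*√2) - 111*(-150) = (-157 - 36*√2) + 16650 = 16493 - 36*√2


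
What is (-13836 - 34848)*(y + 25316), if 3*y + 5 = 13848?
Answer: -1457128348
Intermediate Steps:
y = 13843/3 (y = -5/3 + (1/3)*13848 = -5/3 + 4616 = 13843/3 ≈ 4614.3)
(-13836 - 34848)*(y + 25316) = (-13836 - 34848)*(13843/3 + 25316) = -48684*89791/3 = -1457128348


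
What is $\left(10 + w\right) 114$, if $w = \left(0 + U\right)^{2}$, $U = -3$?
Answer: $2166$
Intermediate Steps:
$w = 9$ ($w = \left(0 - 3\right)^{2} = \left(-3\right)^{2} = 9$)
$\left(10 + w\right) 114 = \left(10 + 9\right) 114 = 19 \cdot 114 = 2166$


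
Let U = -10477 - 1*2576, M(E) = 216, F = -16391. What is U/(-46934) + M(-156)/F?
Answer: 203813979/769295194 ≈ 0.26494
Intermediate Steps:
U = -13053 (U = -10477 - 2576 = -13053)
U/(-46934) + M(-156)/F = -13053/(-46934) + 216/(-16391) = -13053*(-1/46934) + 216*(-1/16391) = 13053/46934 - 216/16391 = 203813979/769295194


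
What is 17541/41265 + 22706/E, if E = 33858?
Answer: 85048126/77619465 ≈ 1.0957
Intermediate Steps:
17541/41265 + 22706/E = 17541/41265 + 22706/33858 = 17541*(1/41265) + 22706*(1/33858) = 1949/4585 + 11353/16929 = 85048126/77619465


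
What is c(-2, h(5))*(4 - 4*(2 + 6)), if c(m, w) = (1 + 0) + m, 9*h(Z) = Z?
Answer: 28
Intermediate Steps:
h(Z) = Z/9
c(m, w) = 1 + m
c(-2, h(5))*(4 - 4*(2 + 6)) = (1 - 2)*(4 - 4*(2 + 6)) = -(4 - 4*8) = -(4 - 32) = -1*(-28) = 28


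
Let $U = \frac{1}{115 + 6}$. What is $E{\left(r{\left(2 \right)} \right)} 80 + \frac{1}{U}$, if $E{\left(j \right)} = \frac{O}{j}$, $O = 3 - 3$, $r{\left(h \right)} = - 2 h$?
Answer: $121$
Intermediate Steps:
$U = \frac{1}{121} \approx 0.0082645$
$O = 0$
$E{\left(j \right)} = 0$ ($E{\left(j \right)} = \frac{0}{j} = 0$)
$E{\left(r{\left(2 \right)} \right)} 80 + \frac{1}{U} = 0 \cdot 80 + \frac{1}{\frac{1}{121}} = 0 + 121 = 121$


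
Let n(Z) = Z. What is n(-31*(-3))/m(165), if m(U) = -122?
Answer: -93/122 ≈ -0.76229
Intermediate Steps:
n(-31*(-3))/m(165) = -31*(-3)/(-122) = 93*(-1/122) = -93/122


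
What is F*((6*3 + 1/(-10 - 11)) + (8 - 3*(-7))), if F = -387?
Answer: -127194/7 ≈ -18171.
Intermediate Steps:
F*((6*3 + 1/(-10 - 11)) + (8 - 3*(-7))) = -387*((6*3 + 1/(-10 - 11)) + (8 - 3*(-7))) = -387*((18 + 1/(-21)) + (8 + 21)) = -387*((18 + 1*(-1/21)) + 29) = -387*((18 - 1/21) + 29) = -387*(377/21 + 29) = -387*986/21 = -127194/7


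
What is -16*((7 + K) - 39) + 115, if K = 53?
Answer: -221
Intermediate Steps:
-16*((7 + K) - 39) + 115 = -16*((7 + 53) - 39) + 115 = -16*(60 - 39) + 115 = -16*21 + 115 = -336 + 115 = -221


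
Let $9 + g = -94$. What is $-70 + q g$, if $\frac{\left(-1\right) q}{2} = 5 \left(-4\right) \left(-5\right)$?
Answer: $20530$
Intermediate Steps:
$q = -200$ ($q = - 2 \cdot 5 \left(-4\right) \left(-5\right) = - 2 \left(\left(-20\right) \left(-5\right)\right) = \left(-2\right) 100 = -200$)
$g = -103$ ($g = -9 - 94 = -103$)
$-70 + q g = -70 - -20600 = -70 + 20600 = 20530$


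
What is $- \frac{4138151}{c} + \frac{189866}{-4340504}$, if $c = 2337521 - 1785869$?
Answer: $- \frac{1129150057921}{149652982038} \approx -7.5451$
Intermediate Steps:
$c = 551652$ ($c = 2337521 - 1785869 = 551652$)
$- \frac{4138151}{c} + \frac{189866}{-4340504} = - \frac{4138151}{551652} + \frac{189866}{-4340504} = \left(-4138151\right) \frac{1}{551652} + 189866 \left(- \frac{1}{4340504}\right) = - \frac{4138151}{551652} - \frac{94933}{2170252} = - \frac{1129150057921}{149652982038}$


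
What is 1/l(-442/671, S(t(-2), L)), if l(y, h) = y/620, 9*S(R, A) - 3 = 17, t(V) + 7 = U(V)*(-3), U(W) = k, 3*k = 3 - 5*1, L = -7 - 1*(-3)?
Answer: -208010/221 ≈ -941.22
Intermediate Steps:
L = -4 (L = -7 + 3 = -4)
k = -⅔ (k = (3 - 5*1)/3 = (3 - 5)/3 = (⅓)*(-2) = -⅔ ≈ -0.66667)
U(W) = -⅔
t(V) = -5 (t(V) = -7 - ⅔*(-3) = -7 + 2 = -5)
S(R, A) = 20/9 (S(R, A) = ⅓ + (⅑)*17 = ⅓ + 17/9 = 20/9)
l(y, h) = y/620 (l(y, h) = y*(1/620) = y/620)
1/l(-442/671, S(t(-2), L)) = 1/((-442/671)/620) = 1/((-442*1/671)/620) = 1/((1/620)*(-442/671)) = 1/(-221/208010) = -208010/221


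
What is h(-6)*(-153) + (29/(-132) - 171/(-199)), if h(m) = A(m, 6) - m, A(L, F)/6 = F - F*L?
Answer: -1036886231/26268 ≈ -39473.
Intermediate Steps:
A(L, F) = 6*F - 6*F*L (A(L, F) = 6*(F - F*L) = 6*F - 6*F*L)
h(m) = 36 - 37*m (h(m) = 6*6*(1 - m) - m = (36 - 36*m) - m = 36 - 37*m)
h(-6)*(-153) + (29/(-132) - 171/(-199)) = (36 - 37*(-6))*(-153) + (29/(-132) - 171/(-199)) = (36 + 222)*(-153) + (29*(-1/132) - 171*(-1/199)) = 258*(-153) + (-29/132 + 171/199) = -39474 + 16801/26268 = -1036886231/26268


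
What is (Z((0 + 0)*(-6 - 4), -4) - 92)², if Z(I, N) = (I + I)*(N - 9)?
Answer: 8464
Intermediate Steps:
Z(I, N) = 2*I*(-9 + N) (Z(I, N) = (2*I)*(-9 + N) = 2*I*(-9 + N))
(Z((0 + 0)*(-6 - 4), -4) - 92)² = (2*((0 + 0)*(-6 - 4))*(-9 - 4) - 92)² = (2*(0*(-10))*(-13) - 92)² = (2*0*(-13) - 92)² = (0 - 92)² = (-92)² = 8464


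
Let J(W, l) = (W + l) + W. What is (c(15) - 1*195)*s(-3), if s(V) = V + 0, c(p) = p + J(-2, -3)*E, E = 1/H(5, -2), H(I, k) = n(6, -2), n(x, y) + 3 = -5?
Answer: 4299/8 ≈ 537.38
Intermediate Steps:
n(x, y) = -8 (n(x, y) = -3 - 5 = -8)
H(I, k) = -8
E = -⅛ (E = 1/(-8) = -⅛ ≈ -0.12500)
J(W, l) = l + 2*W
c(p) = 7/8 + p (c(p) = p + (-3 + 2*(-2))*(-⅛) = p + (-3 - 4)*(-⅛) = p - 7*(-⅛) = p + 7/8 = 7/8 + p)
s(V) = V
(c(15) - 1*195)*s(-3) = ((7/8 + 15) - 1*195)*(-3) = (127/8 - 195)*(-3) = -1433/8*(-3) = 4299/8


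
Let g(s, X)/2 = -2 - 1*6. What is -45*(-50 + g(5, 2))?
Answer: 2970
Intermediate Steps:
g(s, X) = -16 (g(s, X) = 2*(-2 - 1*6) = 2*(-2 - 6) = 2*(-8) = -16)
-45*(-50 + g(5, 2)) = -45*(-50 - 16) = -45*(-66) = 2970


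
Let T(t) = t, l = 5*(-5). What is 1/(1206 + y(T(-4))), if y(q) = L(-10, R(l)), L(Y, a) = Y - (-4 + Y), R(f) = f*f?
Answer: 1/1210 ≈ 0.00082645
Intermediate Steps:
l = -25
R(f) = f²
L(Y, a) = 4 (L(Y, a) = Y + (4 - Y) = 4)
y(q) = 4
1/(1206 + y(T(-4))) = 1/(1206 + 4) = 1/1210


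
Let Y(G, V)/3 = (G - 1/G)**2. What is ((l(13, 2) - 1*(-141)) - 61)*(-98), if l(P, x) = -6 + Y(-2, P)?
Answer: -15827/2 ≈ -7913.5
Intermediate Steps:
Y(G, V) = 3*(G - 1/G)**2
l(P, x) = 3/4 (l(P, x) = -6 + 3*(-1 + (-2)**2)**2/(-2)**2 = -6 + 3*(1/4)*(-1 + 4)**2 = -6 + 3*(1/4)*3**2 = -6 + 3*(1/4)*9 = -6 + 27/4 = 3/4)
((l(13, 2) - 1*(-141)) - 61)*(-98) = ((3/4 - 1*(-141)) - 61)*(-98) = ((3/4 + 141) - 61)*(-98) = (567/4 - 61)*(-98) = (323/4)*(-98) = -15827/2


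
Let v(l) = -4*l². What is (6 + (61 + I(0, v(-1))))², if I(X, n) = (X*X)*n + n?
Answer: 3969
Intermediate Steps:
I(X, n) = n + n*X² (I(X, n) = X²*n + n = n*X² + n = n + n*X²)
(6 + (61 + I(0, v(-1))))² = (6 + (61 + (-4*(-1)²)*(1 + 0²)))² = (6 + (61 + (-4*1)*(1 + 0)))² = (6 + (61 - 4*1))² = (6 + (61 - 4))² = (6 + 57)² = 63² = 3969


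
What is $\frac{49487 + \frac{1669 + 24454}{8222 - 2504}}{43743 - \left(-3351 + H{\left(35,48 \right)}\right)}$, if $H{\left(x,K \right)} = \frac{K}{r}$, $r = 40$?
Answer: $\frac{1414963945}{1346383152} \approx 1.0509$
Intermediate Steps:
$H{\left(x,K \right)} = \frac{K}{40}$
$\frac{49487 + \frac{1669 + 24454}{8222 - 2504}}{43743 - \left(-3351 + H{\left(35,48 \right)}\right)} = \frac{49487 + \frac{1669 + 24454}{8222 - 2504}}{43743 + \left(3351 - \frac{1}{40} \cdot 48\right)} = \frac{49487 + \frac{26123}{5718}}{43743 + \left(3351 - \frac{6}{5}\right)} = \frac{49487 + 26123 \cdot \frac{1}{5718}}{43743 + \left(3351 - \frac{6}{5}\right)} = \frac{49487 + \frac{26123}{5718}}{43743 + \frac{16749}{5}} = \frac{282992789}{5718 \cdot \frac{235464}{5}} = \frac{282992789}{5718} \cdot \frac{5}{235464} = \frac{1414963945}{1346383152}$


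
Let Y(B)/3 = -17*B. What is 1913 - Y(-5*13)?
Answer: -1402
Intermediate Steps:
Y(B) = -51*B (Y(B) = 3*(-17*B) = -51*B)
1913 - Y(-5*13) = 1913 - (-51)*(-5*13) = 1913 - (-51)*(-65) = 1913 - 1*3315 = 1913 - 3315 = -1402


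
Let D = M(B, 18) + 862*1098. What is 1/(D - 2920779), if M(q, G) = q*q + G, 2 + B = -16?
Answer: -1/1973961 ≈ -5.0660e-7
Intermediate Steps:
B = -18 (B = -2 - 16 = -18)
M(q, G) = G + q**2 (M(q, G) = q**2 + G = G + q**2)
D = 946818 (D = (18 + (-18)**2) + 862*1098 = (18 + 324) + 946476 = 342 + 946476 = 946818)
1/(D - 2920779) = 1/(946818 - 2920779) = 1/(-1973961) = -1/1973961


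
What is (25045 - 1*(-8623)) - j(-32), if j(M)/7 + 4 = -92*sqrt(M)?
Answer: 33696 + 2576*I*sqrt(2) ≈ 33696.0 + 3643.0*I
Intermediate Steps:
j(M) = -28 - 644*sqrt(M) (j(M) = -28 + 7*(-92*sqrt(M)) = -28 - 644*sqrt(M))
(25045 - 1*(-8623)) - j(-32) = (25045 - 1*(-8623)) - (-28 - 2576*I*sqrt(2)) = (25045 + 8623) - (-28 - 2576*I*sqrt(2)) = 33668 - (-28 - 2576*I*sqrt(2)) = 33668 + (28 + 2576*I*sqrt(2)) = 33696 + 2576*I*sqrt(2)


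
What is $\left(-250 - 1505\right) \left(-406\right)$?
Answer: $712530$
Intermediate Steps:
$\left(-250 - 1505\right) \left(-406\right) = \left(-1755\right) \left(-406\right) = 712530$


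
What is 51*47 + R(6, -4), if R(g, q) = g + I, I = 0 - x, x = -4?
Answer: 2407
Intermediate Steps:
I = 4 (I = 0 - 1*(-4) = 0 + 4 = 4)
R(g, q) = 4 + g (R(g, q) = g + 4 = 4 + g)
51*47 + R(6, -4) = 51*47 + (4 + 6) = 2397 + 10 = 2407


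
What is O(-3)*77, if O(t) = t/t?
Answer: 77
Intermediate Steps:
O(t) = 1
O(-3)*77 = 1*77 = 77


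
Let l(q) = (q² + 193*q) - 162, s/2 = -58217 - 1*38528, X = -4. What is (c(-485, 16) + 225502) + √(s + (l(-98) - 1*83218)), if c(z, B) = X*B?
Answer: 225438 + 2*I*√71545 ≈ 2.2544e+5 + 534.96*I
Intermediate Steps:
s = -193490 (s = 2*(-58217 - 1*38528) = 2*(-58217 - 38528) = 2*(-96745) = -193490)
l(q) = -162 + q² + 193*q
c(z, B) = -4*B
(c(-485, 16) + 225502) + √(s + (l(-98) - 1*83218)) = (-4*16 + 225502) + √(-193490 + ((-162 + (-98)² + 193*(-98)) - 1*83218)) = (-64 + 225502) + √(-193490 + ((-162 + 9604 - 18914) - 83218)) = 225438 + √(-193490 + (-9472 - 83218)) = 225438 + √(-193490 - 92690) = 225438 + √(-286180) = 225438 + 2*I*√71545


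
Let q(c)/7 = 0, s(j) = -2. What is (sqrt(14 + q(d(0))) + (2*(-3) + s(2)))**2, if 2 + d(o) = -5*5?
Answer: (8 - sqrt(14))**2 ≈ 18.133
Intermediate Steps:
d(o) = -27 (d(o) = -2 - 5*5 = -2 - 25 = -27)
q(c) = 0 (q(c) = 7*0 = 0)
(sqrt(14 + q(d(0))) + (2*(-3) + s(2)))**2 = (sqrt(14 + 0) + (2*(-3) - 2))**2 = (sqrt(14) + (-6 - 2))**2 = (sqrt(14) - 8)**2 = (-8 + sqrt(14))**2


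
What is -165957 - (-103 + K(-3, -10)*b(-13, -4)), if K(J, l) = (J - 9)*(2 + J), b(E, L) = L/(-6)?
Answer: -165862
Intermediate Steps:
b(E, L) = -L/6 (b(E, L) = L*(-⅙) = -L/6)
K(J, l) = (-9 + J)*(2 + J)
-165957 - (-103 + K(-3, -10)*b(-13, -4)) = -165957 - (-103 + (-18 + (-3)² - 7*(-3))*(-⅙*(-4))) = -165957 - (-103 + (-18 + 9 + 21)*(⅔)) = -165957 - (-103 + 12*(⅔)) = -165957 - (-103 + 8) = -165957 - 1*(-95) = -165957 + 95 = -165862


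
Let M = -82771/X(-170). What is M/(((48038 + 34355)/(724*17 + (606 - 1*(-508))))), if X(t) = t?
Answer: 555476181/7003405 ≈ 79.315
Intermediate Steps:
M = 82771/170 (M = -82771/(-170) = -82771*(-1/170) = 82771/170 ≈ 486.89)
M/(((48038 + 34355)/(724*17 + (606 - 1*(-508))))) = 82771/(170*(((48038 + 34355)/(724*17 + (606 - 1*(-508)))))) = 82771/(170*((82393/(12308 + (606 + 508))))) = 82771/(170*((82393/(12308 + 1114)))) = 82771/(170*((82393/13422))) = 82771/(170*((82393*(1/13422)))) = 82771/(170*(82393/13422)) = (82771/170)*(13422/82393) = 555476181/7003405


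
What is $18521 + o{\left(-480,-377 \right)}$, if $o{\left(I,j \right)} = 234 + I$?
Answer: $18275$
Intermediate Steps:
$18521 + o{\left(-480,-377 \right)} = 18521 + \left(234 - 480\right) = 18521 - 246 = 18275$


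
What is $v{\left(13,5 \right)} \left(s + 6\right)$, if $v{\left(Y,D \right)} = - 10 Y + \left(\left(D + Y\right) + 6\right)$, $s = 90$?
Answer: $-10176$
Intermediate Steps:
$v{\left(Y,D \right)} = 6 + D - 9 Y$ ($v{\left(Y,D \right)} = - 10 Y + \left(6 + D + Y\right) = 6 + D - 9 Y$)
$v{\left(13,5 \right)} \left(s + 6\right) = \left(6 + 5 - 117\right) \left(90 + 6\right) = \left(6 + 5 - 117\right) 96 = \left(-106\right) 96 = -10176$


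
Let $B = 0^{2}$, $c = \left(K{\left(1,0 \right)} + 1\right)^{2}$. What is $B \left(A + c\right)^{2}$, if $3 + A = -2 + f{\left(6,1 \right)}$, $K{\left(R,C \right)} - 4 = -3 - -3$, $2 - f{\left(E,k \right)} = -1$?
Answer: $0$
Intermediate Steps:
$f{\left(E,k \right)} = 3$ ($f{\left(E,k \right)} = 2 - -1 = 2 + 1 = 3$)
$K{\left(R,C \right)} = 4$ ($K{\left(R,C \right)} = 4 - 0 = 4 + \left(-3 + 3\right) = 4 + 0 = 4$)
$A = -2$ ($A = -3 + \left(-2 + 3\right) = -3 + 1 = -2$)
$c = 25$ ($c = \left(4 + 1\right)^{2} = 5^{2} = 25$)
$B = 0$
$B \left(A + c\right)^{2} = 0 \left(-2 + 25\right)^{2} = 0 \cdot 23^{2} = 0 \cdot 529 = 0$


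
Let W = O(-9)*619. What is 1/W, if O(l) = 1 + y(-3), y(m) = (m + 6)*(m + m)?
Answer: -1/10523 ≈ -9.5030e-5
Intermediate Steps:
y(m) = 2*m*(6 + m) (y(m) = (6 + m)*(2*m) = 2*m*(6 + m))
O(l) = -17 (O(l) = 1 + 2*(-3)*(6 - 3) = 1 + 2*(-3)*3 = 1 - 18 = -17)
W = -10523 (W = -17*619 = -10523)
1/W = 1/(-10523) = -1/10523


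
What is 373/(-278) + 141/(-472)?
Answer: -107627/65608 ≈ -1.6405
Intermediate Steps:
373/(-278) + 141/(-472) = 373*(-1/278) + 141*(-1/472) = -373/278 - 141/472 = -107627/65608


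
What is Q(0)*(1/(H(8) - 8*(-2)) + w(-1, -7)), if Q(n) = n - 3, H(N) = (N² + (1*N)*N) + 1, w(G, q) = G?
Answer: 432/145 ≈ 2.9793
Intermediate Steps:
H(N) = 1 + 2*N² (H(N) = (N² + N*N) + 1 = (N² + N²) + 1 = 2*N² + 1 = 1 + 2*N²)
Q(n) = -3 + n
Q(0)*(1/(H(8) - 8*(-2)) + w(-1, -7)) = (-3 + 0)*(1/((1 + 2*8²) - 8*(-2)) - 1) = -3*(1/((1 + 2*64) + 16) - 1) = -3*(1/((1 + 128) + 16) - 1) = -3*(1/(129 + 16) - 1) = -3*(1/145 - 1) = -3*(-144/145) = 432/145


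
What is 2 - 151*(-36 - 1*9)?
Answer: 6797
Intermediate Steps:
2 - 151*(-36 - 1*9) = 2 - 151*(-36 - 9) = 2 - 151*(-45) = 2 + 6795 = 6797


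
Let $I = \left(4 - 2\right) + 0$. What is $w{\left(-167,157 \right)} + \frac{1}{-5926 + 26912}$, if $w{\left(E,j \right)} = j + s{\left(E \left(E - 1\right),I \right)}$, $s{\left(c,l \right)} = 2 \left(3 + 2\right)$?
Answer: $\frac{3504663}{20986} \approx 167.0$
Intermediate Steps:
$I = 2$ ($I = \left(4 - 2\right) + 0 = 2 + 0 = 2$)
$s{\left(c,l \right)} = 10$ ($s{\left(c,l \right)} = 2 \cdot 5 = 10$)
$w{\left(E,j \right)} = 10 + j$ ($w{\left(E,j \right)} = j + 10 = 10 + j$)
$w{\left(-167,157 \right)} + \frac{1}{-5926 + 26912} = \left(10 + 157\right) + \frac{1}{-5926 + 26912} = 167 + \frac{1}{20986} = \frac{3504663}{20986}$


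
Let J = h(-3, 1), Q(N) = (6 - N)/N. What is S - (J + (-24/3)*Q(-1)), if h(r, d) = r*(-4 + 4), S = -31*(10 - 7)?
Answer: -149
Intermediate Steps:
S = -93 (S = -31*3 = -93)
Q(N) = (6 - N)/N
h(r, d) = 0 (h(r, d) = r*0 = 0)
J = 0
S - (J + (-24/3)*Q(-1)) = -93 - (0 + (-24/3)*((6 - 1*(-1))/(-1))) = -93 - (0 + (-24*⅓)*(-(6 + 1))) = -93 - (0 - (-8)*7) = -93 - (0 - 8*(-7)) = -93 - (0 + 56) = -93 - 1*56 = -93 - 56 = -149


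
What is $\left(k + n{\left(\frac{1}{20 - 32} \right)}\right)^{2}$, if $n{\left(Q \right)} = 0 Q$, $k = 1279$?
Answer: $1635841$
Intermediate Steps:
$n{\left(Q \right)} = 0$
$\left(k + n{\left(\frac{1}{20 - 32} \right)}\right)^{2} = \left(1279 + 0\right)^{2} = 1279^{2} = 1635841$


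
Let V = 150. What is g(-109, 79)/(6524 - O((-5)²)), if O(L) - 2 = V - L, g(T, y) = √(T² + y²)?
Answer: √18122/6397 ≈ 0.021044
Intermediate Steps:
O(L) = 152 - L (O(L) = 2 + (150 - L) = 152 - L)
g(-109, 79)/(6524 - O((-5)²)) = √((-109)² + 79²)/(6524 - (152 - 1*(-5)²)) = √(11881 + 6241)/(6524 - (152 - 1*25)) = √18122/(6524 - (152 - 25)) = √18122/(6524 - 1*127) = √18122/(6524 - 127) = √18122/6397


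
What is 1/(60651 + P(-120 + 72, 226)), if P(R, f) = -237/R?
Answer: 16/970495 ≈ 1.6486e-5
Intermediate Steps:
1/(60651 + P(-120 + 72, 226)) = 1/(60651 - 237/(-120 + 72)) = 1/(60651 - 237/(-48)) = 1/(60651 - 237*(-1/48)) = 1/(60651 + 79/16) = 1/(970495/16) = 16/970495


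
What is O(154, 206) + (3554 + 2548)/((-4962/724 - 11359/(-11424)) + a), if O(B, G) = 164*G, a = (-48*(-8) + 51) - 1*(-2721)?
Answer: 220070936920552/6513684571 ≈ 33786.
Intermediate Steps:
a = 3156 (a = (384 + 51) + 2721 = 435 + 2721 = 3156)
O(154, 206) + (3554 + 2548)/((-4962/724 - 11359/(-11424)) + a) = 164*206 + (3554 + 2548)/((-4962/724 - 11359/(-11424)) + 3156) = 33784 + 6102/((-4962*1/724 - 11359*(-1/11424)) + 3156) = 33784 + 6102/((-2481/362 + 11359/11424) + 3156) = 33784 + 6102/(-12115493/2067744 + 3156) = 33784 + 6102/(6513684571/2067744) = 33784 + 6102*(2067744/6513684571) = 33784 + 12617373888/6513684571 = 220070936920552/6513684571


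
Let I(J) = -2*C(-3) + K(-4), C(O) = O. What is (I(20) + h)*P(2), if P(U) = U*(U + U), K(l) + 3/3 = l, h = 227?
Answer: 1824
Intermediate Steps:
K(l) = -1 + l
P(U) = 2*U² (P(U) = U*(2*U) = 2*U²)
I(J) = 1 (I(J) = -2*(-3) + (-1 - 4) = 6 - 5 = 1)
(I(20) + h)*P(2) = (1 + 227)*(2*2²) = 228*(2*4) = 228*8 = 1824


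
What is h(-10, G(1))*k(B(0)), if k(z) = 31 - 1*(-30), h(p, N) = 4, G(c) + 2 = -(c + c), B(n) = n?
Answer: 244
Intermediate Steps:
G(c) = -2 - 2*c (G(c) = -2 - (c + c) = -2 - 2*c)
k(z) = 61 (k(z) = 31 + 30 = 61)
h(-10, G(1))*k(B(0)) = 4*61 = 244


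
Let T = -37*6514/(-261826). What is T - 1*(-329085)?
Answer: 43081625114/130913 ≈ 3.2909e+5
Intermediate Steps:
T = 120509/130913 (T = -241018*(-1/261826) = 120509/130913 ≈ 0.92053)
T - 1*(-329085) = 120509/130913 - 1*(-329085) = 120509/130913 + 329085 = 43081625114/130913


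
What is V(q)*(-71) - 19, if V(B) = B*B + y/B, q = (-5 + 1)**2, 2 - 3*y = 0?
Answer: -436751/24 ≈ -18198.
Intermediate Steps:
y = 2/3 (y = 2/3 - 1/3*0 = 2/3 + 0 = 2/3 ≈ 0.66667)
q = 16 (q = (-4)**2 = 16)
V(B) = B**2 + 2/(3*B) (V(B) = B*B + 2/(3*B) = B**2 + 2/(3*B))
V(q)*(-71) - 19 = ((2/3 + 16**3)/16)*(-71) - 19 = ((2/3 + 4096)/16)*(-71) - 19 = ((1/16)*(12290/3))*(-71) - 19 = (6145/24)*(-71) - 19 = -436295/24 - 19 = -436751/24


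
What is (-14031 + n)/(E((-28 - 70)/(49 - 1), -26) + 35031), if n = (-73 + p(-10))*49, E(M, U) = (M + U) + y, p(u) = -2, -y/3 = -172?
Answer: -424944/852455 ≈ -0.49849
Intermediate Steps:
y = 516 (y = -3*(-172) = 516)
E(M, U) = 516 + M + U (E(M, U) = (M + U) + 516 = 516 + M + U)
n = -3675 (n = (-73 - 2)*49 = -75*49 = -3675)
(-14031 + n)/(E((-28 - 70)/(49 - 1), -26) + 35031) = (-14031 - 3675)/((516 + (-28 - 70)/(49 - 1) - 26) + 35031) = -17706/((516 - 98/48 - 26) + 35031) = -17706/((516 - 98*1/48 - 26) + 35031) = -17706/((516 - 49/24 - 26) + 35031) = -17706/(11711/24 + 35031) = -17706/852455/24 = -17706*24/852455 = -424944/852455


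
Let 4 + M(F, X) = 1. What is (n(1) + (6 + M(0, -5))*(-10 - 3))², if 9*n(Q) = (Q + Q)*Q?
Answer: 121801/81 ≈ 1503.7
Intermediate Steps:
M(F, X) = -3 (M(F, X) = -4 + 1 = -3)
n(Q) = 2*Q²/9 (n(Q) = ((Q + Q)*Q)/9 = ((2*Q)*Q)/9 = (2*Q²)/9 = 2*Q²/9)
(n(1) + (6 + M(0, -5))*(-10 - 3))² = ((2/9)*1² + (6 - 3)*(-10 - 3))² = ((2/9)*1 + 3*(-13))² = (2/9 - 39)² = (-349/9)² = 121801/81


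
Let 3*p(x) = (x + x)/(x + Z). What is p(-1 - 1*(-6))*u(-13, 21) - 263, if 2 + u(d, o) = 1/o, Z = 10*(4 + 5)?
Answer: -314893/1197 ≈ -263.07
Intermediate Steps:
Z = 90 (Z = 10*9 = 90)
u(d, o) = -2 + 1/o
p(x) = 2*x/(3*(90 + x)) (p(x) = ((x + x)/(x + 90))/3 = ((2*x)/(90 + x))/3 = (2*x/(90 + x))/3 = 2*x/(3*(90 + x)))
p(-1 - 1*(-6))*u(-13, 21) - 263 = (2*(-1 - 1*(-6))/(3*(90 + (-1 - 1*(-6)))))*(-2 + 1/21) - 263 = (2*(-1 + 6)/(3*(90 + (-1 + 6))))*(-2 + 1/21) - 263 = ((⅔)*5/(90 + 5))*(-41/21) - 263 = ((⅔)*5/95)*(-41/21) - 263 = ((⅔)*5*(1/95))*(-41/21) - 263 = (2/57)*(-41/21) - 263 = -82/1197 - 263 = -314893/1197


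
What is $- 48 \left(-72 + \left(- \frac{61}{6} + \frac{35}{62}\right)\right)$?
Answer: $\frac{121424}{31} \approx 3916.9$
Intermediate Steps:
$- 48 \left(-72 + \left(- \frac{61}{6} + \frac{35}{62}\right)\right) = - 48 \left(-72 - \frac{893}{93}\right) = \left(-48\right) \left(- \frac{7589}{93}\right) = \frac{121424}{31}$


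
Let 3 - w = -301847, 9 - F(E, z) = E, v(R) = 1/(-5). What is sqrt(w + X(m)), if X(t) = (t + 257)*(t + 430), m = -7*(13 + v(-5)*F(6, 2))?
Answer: sqrt(9006566)/5 ≈ 600.22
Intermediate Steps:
v(R) = -1/5
F(E, z) = 9 - E
w = 301850 (w = 3 - 1*(-301847) = 3 + 301847 = 301850)
m = -434/5 (m = -7*(13 - (9 - 1*6)/5) = -7*(13 - (9 - 6)/5) = -7*(13 - 1/5*3) = -7*(13 - 3/5) = -7*62/5 = -434/5 ≈ -86.800)
X(t) = (257 + t)*(430 + t)
sqrt(w + X(m)) = sqrt(301850 + (110510 + (-434/5)**2 + 687*(-434/5))) = sqrt(301850 + (110510 + 188356/25 - 298158/5)) = sqrt(301850 + 1460316/25) = sqrt(9006566/25) = sqrt(9006566)/5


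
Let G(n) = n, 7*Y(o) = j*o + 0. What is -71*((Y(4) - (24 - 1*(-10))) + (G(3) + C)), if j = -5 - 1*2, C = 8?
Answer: 1917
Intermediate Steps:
j = -7 (j = -5 - 2 = -7)
Y(o) = -o (Y(o) = (-7*o + 0)/7 = (-7*o)/7 = -o)
-71*((Y(4) - (24 - 1*(-10))) + (G(3) + C)) = -71*((-1*4 - (24 - 1*(-10))) + (3 + 8)) = -71*((-4 - (24 + 10)) + 11) = -71*((-4 - 1*34) + 11) = -71*((-4 - 34) + 11) = -71*(-38 + 11) = -71*(-27) = 1917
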